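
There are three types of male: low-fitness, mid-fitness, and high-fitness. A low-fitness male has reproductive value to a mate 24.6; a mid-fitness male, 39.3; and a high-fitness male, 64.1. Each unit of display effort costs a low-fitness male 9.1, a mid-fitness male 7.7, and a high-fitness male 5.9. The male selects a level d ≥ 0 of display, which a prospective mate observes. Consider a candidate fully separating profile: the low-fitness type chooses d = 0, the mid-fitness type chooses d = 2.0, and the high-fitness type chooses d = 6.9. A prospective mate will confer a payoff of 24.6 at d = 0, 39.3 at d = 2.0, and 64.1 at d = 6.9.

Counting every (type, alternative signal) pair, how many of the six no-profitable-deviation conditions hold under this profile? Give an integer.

Mid-fitness (own payoff 39.3 − 7.7×2.0 = 23.9): to d=0 gives 24.6 → profitable ✗; to d=6.9 gives 64.1 − 7.7×6.9 = 10.97 → no gain ✓.
High-fitness (own payoff 64.1 − 5.9×6.9 = 23.39): to d=0 gives 24.6 → profitable ✗; to d=2.0 gives 39.3 − 5.9×2.0 = 27.5 → profitable ✗.
Low-fitness (own payoff 24.6): to d=2.0 gives 39.3 − 9.1×2.0 = 21.1 → no gain ✓; to d=6.9 gives 64.1 − 9.1×6.9 = 1.31 → no gain ✓.
3 of the 6 constraints hold; not an equilibrium.

3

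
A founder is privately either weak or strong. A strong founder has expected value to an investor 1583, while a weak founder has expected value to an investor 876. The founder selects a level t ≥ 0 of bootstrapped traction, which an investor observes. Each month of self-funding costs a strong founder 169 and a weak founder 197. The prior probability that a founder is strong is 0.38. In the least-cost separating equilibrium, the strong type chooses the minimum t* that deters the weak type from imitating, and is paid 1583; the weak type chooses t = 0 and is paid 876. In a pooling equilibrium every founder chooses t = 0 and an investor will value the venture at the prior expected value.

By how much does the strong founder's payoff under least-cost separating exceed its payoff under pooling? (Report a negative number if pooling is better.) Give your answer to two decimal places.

-168.17

Least-cost separating signal: t* solves 876 = 1583 − 197·t*, so t* = (1583 − 876)/197 ≈ 3.5888.
Strong type's separating payoff: 1583 − 169 × t* = 1583 − 169 × (1583 − 876)/197 = 1583 − 119483/197 ≈ 976.4873.
Pooling payoff: 0.38 × 1583 + 0.62 × 876 = 1144.66.
Difference: 976.4873 − 1144.66 = -168.1727, i.e. -168.17 to two decimal places.
The strong type would prefer the pooling outcome.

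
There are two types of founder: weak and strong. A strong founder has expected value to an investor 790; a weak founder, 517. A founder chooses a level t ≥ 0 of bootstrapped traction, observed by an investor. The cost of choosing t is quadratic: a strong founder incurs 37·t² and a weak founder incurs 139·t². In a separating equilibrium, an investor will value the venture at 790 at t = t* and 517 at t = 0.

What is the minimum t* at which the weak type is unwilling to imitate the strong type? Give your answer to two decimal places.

1.40

The weak type at t = 0 receives 517; imitating at t* yields 790 − 139·t*².
Indifference: 517 = 790 − 139·t*², so t*² = (790 − 517) / 139 ≈ 1.9640.
t* = √1.9640 ≈ 1.40.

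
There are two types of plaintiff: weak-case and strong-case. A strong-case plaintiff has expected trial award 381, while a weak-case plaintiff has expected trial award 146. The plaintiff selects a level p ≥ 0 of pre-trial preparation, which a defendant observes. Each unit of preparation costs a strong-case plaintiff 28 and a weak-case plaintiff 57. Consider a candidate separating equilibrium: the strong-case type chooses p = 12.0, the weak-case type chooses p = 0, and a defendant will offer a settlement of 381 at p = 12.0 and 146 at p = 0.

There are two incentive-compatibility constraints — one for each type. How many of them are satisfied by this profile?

Strong-case type: signal → 381 − 28 × 12.0 = 45; deviate to 0 → 146. IC fails (45 < 146).
Weak-case type: stay at 0 → 146; mimic → 381 − 57 × 12.0 = -303. IC holds (146 ≥ -303).
1 of 2 constraints hold, so this profile is not an equilibrium.

1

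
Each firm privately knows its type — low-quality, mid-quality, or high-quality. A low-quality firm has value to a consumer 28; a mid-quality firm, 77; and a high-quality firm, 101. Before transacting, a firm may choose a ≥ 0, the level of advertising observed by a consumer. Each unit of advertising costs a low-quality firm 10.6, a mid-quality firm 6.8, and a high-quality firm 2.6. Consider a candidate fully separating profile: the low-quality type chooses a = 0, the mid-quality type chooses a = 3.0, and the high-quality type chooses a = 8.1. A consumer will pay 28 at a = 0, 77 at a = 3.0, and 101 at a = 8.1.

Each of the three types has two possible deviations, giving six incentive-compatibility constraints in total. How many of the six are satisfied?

5

Mid-quality (own payoff 77 − 6.8×3.0 = 56.6): to a=0 gives 28 → no gain ✓; to a=8.1 gives 101 − 6.8×8.1 = 45.92 → no gain ✓.
Low-quality (own payoff 28): to a=3.0 gives 77 − 10.6×3.0 = 45.2 → profitable ✗; to a=8.1 gives 101 − 10.6×8.1 = 15.14 → no gain ✓.
High-quality (own payoff 101 − 2.6×8.1 = 79.94): to a=0 gives 28 → no gain ✓; to a=3.0 gives 77 − 2.6×3.0 = 69.2 → no gain ✓.
5 of the 6 constraints hold; not an equilibrium.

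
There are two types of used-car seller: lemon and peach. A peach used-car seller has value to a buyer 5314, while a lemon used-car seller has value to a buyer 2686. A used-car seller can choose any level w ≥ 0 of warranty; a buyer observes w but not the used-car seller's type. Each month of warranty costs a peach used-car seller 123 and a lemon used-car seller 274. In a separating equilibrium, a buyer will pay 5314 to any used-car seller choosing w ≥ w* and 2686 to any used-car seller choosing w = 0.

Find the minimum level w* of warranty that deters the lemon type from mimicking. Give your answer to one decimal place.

9.6

A lemon used-car seller choosing w = 0 receives 2686.
Imitating at w* instead would pay 5314 at cost 274·w*, netting 5314 − 274·w*.
Indifference: 2686 = 5314 − 274·w*, so w* = (5314 − 2686) / 274 ≈ 9.6.
This is the lemon type's binding incentive-compatibility constraint; any w ≥ 9.6 sustains separation on that side.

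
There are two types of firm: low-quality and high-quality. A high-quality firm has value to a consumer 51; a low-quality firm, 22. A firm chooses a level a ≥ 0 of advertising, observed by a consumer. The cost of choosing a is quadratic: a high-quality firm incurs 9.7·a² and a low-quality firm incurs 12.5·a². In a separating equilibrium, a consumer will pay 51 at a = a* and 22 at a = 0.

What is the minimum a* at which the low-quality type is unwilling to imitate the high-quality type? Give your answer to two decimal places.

The low-quality type at a = 0 receives 22; imitating at a* yields 51 − 12.5·a*².
Indifference: 22 = 51 − 12.5·a*², so a*² = (51 − 22) / 12.5 = 2.32.
a* = √2.32 ≈ 1.52.

1.52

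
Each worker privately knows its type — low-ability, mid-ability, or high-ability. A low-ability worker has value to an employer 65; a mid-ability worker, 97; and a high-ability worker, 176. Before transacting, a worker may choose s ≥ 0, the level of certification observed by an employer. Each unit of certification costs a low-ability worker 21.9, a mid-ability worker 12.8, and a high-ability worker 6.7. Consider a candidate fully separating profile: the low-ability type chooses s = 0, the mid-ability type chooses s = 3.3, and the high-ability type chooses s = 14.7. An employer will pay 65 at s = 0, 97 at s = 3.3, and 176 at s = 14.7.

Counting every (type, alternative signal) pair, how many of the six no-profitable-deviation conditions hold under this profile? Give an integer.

5

Mid-ability (own payoff 97 − 12.8×3.3 = 54.76): to s=0 gives 65 → profitable ✗; to s=14.7 gives 176 − 12.8×14.7 = -12.16 → no gain ✓.
High-ability (own payoff 176 − 6.7×14.7 = 77.51): to s=0 gives 65 → no gain ✓; to s=3.3 gives 97 − 6.7×3.3 = 74.89 → no gain ✓.
Low-ability (own payoff 65): to s=3.3 gives 97 − 21.9×3.3 = 24.73 → no gain ✓; to s=14.7 gives 176 − 21.9×14.7 = -145.93 → no gain ✓.
5 of the 6 constraints hold; not an equilibrium.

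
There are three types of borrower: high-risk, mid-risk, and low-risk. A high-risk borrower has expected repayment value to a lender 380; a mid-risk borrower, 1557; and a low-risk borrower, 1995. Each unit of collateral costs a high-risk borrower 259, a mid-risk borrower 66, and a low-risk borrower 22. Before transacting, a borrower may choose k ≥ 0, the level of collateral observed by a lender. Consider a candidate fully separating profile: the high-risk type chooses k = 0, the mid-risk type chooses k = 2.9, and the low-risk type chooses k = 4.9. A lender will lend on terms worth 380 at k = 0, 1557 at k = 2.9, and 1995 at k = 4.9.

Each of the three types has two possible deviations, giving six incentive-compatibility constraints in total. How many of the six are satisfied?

3

Mid-risk (own payoff 1557 − 66×2.9 = 1365.6): to k=0 gives 380 → no gain ✓; to k=4.9 gives 1995 − 66×4.9 = 1671.6 → profitable ✗.
High-risk (own payoff 380): to k=2.9 gives 1557 − 259×2.9 = 805.9 → profitable ✗; to k=4.9 gives 1995 − 259×4.9 = 725.9 → profitable ✗.
Low-risk (own payoff 1995 − 22×4.9 = 1887.2): to k=0 gives 380 → no gain ✓; to k=2.9 gives 1557 − 22×2.9 = 1493.2 → no gain ✓.
3 of the 6 constraints hold; not an equilibrium.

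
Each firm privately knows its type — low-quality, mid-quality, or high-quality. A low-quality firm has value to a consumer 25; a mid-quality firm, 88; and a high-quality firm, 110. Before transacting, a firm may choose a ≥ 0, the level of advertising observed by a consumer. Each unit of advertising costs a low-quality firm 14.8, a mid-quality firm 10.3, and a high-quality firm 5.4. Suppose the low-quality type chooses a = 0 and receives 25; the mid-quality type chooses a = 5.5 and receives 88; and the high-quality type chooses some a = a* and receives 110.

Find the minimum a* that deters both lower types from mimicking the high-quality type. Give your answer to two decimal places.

Mid-quality type (on-path payoff 88 − 10.3×5.5 = 31.35) won't mimic when 31.35 ≥ 110 − 10.3·a*, i.e. a* ≥ 7.64.
Low-quality type (on-path payoff 25) won't mimic when 25 ≥ 110 − 14.8·a*, i.e. a* ≥ 5.74.
Both must hold, so a* = max(5.74, 7.64) = 7.64. The mid-quality type's constraint binds.

7.64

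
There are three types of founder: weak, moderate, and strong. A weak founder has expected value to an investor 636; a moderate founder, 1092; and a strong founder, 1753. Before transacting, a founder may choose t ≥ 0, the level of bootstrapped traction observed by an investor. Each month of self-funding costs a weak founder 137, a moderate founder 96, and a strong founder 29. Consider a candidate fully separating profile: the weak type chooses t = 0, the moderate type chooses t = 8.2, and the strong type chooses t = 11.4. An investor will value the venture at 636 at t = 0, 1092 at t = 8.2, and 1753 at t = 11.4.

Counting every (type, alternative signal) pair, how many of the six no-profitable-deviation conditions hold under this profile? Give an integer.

4

Strong (own payoff 1753 − 29×11.4 = 1422.4): to t=0 gives 636 → no gain ✓; to t=8.2 gives 1092 − 29×8.2 = 854.2 → no gain ✓.
Moderate (own payoff 1092 − 96×8.2 = 304.8): to t=0 gives 636 → profitable ✗; to t=11.4 gives 1753 − 96×11.4 = 658.6 → profitable ✗.
Weak (own payoff 636): to t=8.2 gives 1092 − 137×8.2 = -31.4 → no gain ✓; to t=11.4 gives 1753 − 137×11.4 = 191.2 → no gain ✓.
4 of the 6 constraints hold; not an equilibrium.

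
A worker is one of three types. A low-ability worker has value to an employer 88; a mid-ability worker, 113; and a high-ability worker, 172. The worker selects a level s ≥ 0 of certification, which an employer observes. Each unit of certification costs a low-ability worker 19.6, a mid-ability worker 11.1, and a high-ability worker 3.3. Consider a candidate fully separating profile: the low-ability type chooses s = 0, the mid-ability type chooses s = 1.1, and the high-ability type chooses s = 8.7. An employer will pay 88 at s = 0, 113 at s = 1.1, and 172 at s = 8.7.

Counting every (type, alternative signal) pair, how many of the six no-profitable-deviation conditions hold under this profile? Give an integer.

Low-ability (own payoff 88): to s=1.1 gives 113 − 19.6×1.1 = 91.44 → profitable ✗; to s=8.7 gives 172 − 19.6×8.7 = 1.48 → no gain ✓.
High-ability (own payoff 172 − 3.3×8.7 = 143.29): to s=0 gives 88 → no gain ✓; to s=1.1 gives 113 − 3.3×1.1 = 109.37 → no gain ✓.
Mid-ability (own payoff 113 − 11.1×1.1 = 100.79): to s=0 gives 88 → no gain ✓; to s=8.7 gives 172 − 11.1×8.7 = 75.43 → no gain ✓.
5 of the 6 constraints hold; not an equilibrium.

5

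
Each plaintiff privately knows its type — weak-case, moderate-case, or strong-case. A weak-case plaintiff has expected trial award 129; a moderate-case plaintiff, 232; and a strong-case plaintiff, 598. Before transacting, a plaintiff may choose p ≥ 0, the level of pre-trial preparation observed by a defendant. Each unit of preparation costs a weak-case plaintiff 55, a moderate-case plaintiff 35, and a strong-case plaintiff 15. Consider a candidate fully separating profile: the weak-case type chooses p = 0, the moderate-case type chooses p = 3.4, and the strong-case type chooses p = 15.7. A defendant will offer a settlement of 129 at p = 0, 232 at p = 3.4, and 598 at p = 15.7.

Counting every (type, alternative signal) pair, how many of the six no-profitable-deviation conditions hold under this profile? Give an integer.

5

Strong-case (own payoff 598 − 15×15.7 = 362.5): to p=0 gives 129 → no gain ✓; to p=3.4 gives 232 − 15×3.4 = 181 → no gain ✓.
Moderate-case (own payoff 232 − 35×3.4 = 113): to p=0 gives 129 → profitable ✗; to p=15.7 gives 598 − 35×15.7 = 48.5 → no gain ✓.
Weak-case (own payoff 129): to p=3.4 gives 232 − 55×3.4 = 45 → no gain ✓; to p=15.7 gives 598 − 55×15.7 = -265.5 → no gain ✓.
5 of the 6 constraints hold; not an equilibrium.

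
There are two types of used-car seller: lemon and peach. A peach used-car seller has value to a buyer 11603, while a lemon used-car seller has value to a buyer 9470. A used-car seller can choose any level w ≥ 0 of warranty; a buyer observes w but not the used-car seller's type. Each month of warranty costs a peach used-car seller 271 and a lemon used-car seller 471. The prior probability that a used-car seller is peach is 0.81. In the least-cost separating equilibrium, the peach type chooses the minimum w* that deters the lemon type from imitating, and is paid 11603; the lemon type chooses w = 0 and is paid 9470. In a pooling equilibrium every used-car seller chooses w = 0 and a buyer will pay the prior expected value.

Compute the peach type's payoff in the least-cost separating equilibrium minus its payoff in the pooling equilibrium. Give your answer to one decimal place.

Least-cost separating signal: w* solves 9470 = 11603 − 471·w*, so w* = (11603 − 9470)/471 ≈ 4.5287.
Peach type's separating payoff: 11603 − 271 × w* = 11603 − 271 × (11603 − 9470)/471 = 11603 − 578043/471 ≈ 10375.732.
Pooling payoff: 0.81 × 11603 + 0.19 × 9470 = 11197.73.
Difference: 10375.732 − 11197.73 = -821.998, i.e. -822.0 to one decimal place.
The peach type would prefer the pooling outcome.

-822.0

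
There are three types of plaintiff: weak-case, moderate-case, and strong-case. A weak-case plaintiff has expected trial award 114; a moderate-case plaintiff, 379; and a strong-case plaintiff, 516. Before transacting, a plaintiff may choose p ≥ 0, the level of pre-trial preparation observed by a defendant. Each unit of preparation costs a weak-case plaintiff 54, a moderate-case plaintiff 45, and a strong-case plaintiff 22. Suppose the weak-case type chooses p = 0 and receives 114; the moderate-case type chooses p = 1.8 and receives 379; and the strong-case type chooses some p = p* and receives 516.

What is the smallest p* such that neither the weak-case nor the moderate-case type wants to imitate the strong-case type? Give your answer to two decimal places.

7.44

Moderate-case type (on-path payoff 379 − 45×1.8 = 298) won't mimic when 298 ≥ 516 − 45·p*, i.e. p* ≥ 4.84.
Weak-case type (on-path payoff 114) won't mimic when 114 ≥ 516 − 54·p*, i.e. p* ≥ 7.44.
Both must hold, so p* = max(7.44, 4.84) = 7.44. The weak-case type's constraint binds.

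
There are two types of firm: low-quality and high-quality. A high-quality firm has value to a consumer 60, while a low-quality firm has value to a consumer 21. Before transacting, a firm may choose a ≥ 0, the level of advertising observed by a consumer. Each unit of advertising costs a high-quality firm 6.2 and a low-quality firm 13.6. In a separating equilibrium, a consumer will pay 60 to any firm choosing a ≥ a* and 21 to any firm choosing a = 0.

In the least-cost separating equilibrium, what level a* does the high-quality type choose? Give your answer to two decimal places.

2.87

A low-quality firm choosing a = 0 receives 21.
Imitating at a* instead would pay 60 at cost 13.6·a*, netting 60 − 13.6·a*.
Indifference: 21 = 60 − 13.6·a*, so a* = (60 − 21) / 13.6 ≈ 2.87.
At a* the low-quality type's incentive constraint just binds; the high-quality type strictly prefers a* since its per-unit cost is lower.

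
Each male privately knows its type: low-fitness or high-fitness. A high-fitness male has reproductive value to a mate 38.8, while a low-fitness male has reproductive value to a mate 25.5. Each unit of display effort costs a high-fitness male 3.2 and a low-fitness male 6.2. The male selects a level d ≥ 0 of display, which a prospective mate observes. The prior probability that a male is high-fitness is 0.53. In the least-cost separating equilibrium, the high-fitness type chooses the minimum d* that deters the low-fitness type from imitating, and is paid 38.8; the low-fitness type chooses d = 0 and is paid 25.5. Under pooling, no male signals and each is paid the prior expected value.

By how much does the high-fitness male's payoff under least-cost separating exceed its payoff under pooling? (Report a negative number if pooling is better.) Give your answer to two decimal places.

Least-cost separating signal: d* solves 25.5 = 38.8 − 6.2·d*, so d* = (38.8 − 25.5)/6.2 ≈ 2.1452.
High-fitness type's separating payoff: 38.8 − 3.2 × d* = 38.8 − 3.2 × (38.8 − 25.5)/6.2 = 38.8 − 42.56/6.2 ≈ 31.9355.
Pooling payoff: 0.53 × 38.8 + 0.47 × 25.5 = 32.549.
Difference: 31.9355 − 32.549 = -0.6135, i.e. -0.61 to two decimal places.
The high-fitness type would prefer the pooling outcome.

-0.61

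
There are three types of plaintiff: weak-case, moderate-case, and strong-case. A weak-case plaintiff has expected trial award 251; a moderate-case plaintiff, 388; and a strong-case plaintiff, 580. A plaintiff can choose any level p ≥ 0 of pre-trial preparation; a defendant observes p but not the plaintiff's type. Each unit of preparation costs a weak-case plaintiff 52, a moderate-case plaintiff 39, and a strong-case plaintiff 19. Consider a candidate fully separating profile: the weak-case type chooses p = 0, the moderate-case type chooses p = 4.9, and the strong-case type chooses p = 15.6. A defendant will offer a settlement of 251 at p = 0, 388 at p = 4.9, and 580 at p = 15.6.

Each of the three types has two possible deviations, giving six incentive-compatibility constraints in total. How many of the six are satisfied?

Weak-case (own payoff 251): to p=4.9 gives 388 − 52×4.9 = 133.2 → no gain ✓; to p=15.6 gives 580 − 52×15.6 = -231.2 → no gain ✓.
Strong-case (own payoff 580 − 19×15.6 = 283.6): to p=0 gives 251 → no gain ✓; to p=4.9 gives 388 − 19×4.9 = 294.9 → profitable ✗.
Moderate-case (own payoff 388 − 39×4.9 = 196.9): to p=0 gives 251 → profitable ✗; to p=15.6 gives 580 − 39×15.6 = -28.4 → no gain ✓.
4 of the 6 constraints hold; not an equilibrium.

4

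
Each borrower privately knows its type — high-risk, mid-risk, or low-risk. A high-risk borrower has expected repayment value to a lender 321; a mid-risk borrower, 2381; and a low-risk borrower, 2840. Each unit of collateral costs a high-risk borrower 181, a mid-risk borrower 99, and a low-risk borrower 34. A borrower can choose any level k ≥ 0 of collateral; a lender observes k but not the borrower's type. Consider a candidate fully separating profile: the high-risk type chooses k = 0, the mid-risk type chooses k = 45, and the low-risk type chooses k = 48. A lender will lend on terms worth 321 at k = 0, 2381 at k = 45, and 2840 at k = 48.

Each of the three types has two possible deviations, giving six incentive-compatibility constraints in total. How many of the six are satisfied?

4

High-risk (own payoff 321): to k=45 gives 2381 − 181×45 = -5764 → no gain ✓; to k=48 gives 2840 − 181×48 = -5848 → no gain ✓.
Low-risk (own payoff 2840 − 34×48 = 1208): to k=0 gives 321 → no gain ✓; to k=45 gives 2381 − 34×45 = 851 → no gain ✓.
Mid-risk (own payoff 2381 − 99×45 = -2074): to k=0 gives 321 → profitable ✗; to k=48 gives 2840 − 99×48 = -1912 → profitable ✗.
4 of the 6 constraints hold; not an equilibrium.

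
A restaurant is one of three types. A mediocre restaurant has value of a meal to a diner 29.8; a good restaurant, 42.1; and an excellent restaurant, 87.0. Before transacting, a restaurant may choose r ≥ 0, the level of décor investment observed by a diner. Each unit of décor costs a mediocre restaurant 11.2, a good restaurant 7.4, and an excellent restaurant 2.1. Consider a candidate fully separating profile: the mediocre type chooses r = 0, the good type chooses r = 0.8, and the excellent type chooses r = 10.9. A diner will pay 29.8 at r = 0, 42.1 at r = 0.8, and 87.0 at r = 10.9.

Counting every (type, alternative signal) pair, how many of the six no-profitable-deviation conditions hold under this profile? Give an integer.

5

Excellent (own payoff 87.0 − 2.1×10.9 = 64.11): to r=0 gives 29.8 → no gain ✓; to r=0.8 gives 42.1 − 2.1×0.8 = 40.42 → no gain ✓.
Mediocre (own payoff 29.8): to r=0.8 gives 42.1 − 11.2×0.8 = 33.14 → profitable ✗; to r=10.9 gives 87.0 − 11.2×10.9 = -35.08 → no gain ✓.
Good (own payoff 42.1 − 7.4×0.8 = 36.18): to r=0 gives 29.8 → no gain ✓; to r=10.9 gives 87.0 − 7.4×10.9 = 6.34 → no gain ✓.
5 of the 6 constraints hold; not an equilibrium.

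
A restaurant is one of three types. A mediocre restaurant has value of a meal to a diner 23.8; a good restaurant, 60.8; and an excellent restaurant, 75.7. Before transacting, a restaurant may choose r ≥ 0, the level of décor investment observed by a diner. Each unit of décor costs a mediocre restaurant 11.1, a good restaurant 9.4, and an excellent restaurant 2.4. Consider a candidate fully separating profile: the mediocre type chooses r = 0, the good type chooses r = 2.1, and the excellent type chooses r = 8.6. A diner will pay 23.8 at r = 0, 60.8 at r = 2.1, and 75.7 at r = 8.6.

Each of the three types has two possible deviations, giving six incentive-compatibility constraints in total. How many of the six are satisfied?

Mediocre (own payoff 23.8): to r=2.1 gives 60.8 − 11.1×2.1 = 37.49 → profitable ✗; to r=8.6 gives 75.7 − 11.1×8.6 = -19.76 → no gain ✓.
Good (own payoff 60.8 − 9.4×2.1 = 41.06): to r=0 gives 23.8 → no gain ✓; to r=8.6 gives 75.7 − 9.4×8.6 = -5.14 → no gain ✓.
Excellent (own payoff 75.7 − 2.4×8.6 = 55.06): to r=0 gives 23.8 → no gain ✓; to r=2.1 gives 60.8 − 2.4×2.1 = 55.76 → profitable ✗.
4 of the 6 constraints hold; not an equilibrium.

4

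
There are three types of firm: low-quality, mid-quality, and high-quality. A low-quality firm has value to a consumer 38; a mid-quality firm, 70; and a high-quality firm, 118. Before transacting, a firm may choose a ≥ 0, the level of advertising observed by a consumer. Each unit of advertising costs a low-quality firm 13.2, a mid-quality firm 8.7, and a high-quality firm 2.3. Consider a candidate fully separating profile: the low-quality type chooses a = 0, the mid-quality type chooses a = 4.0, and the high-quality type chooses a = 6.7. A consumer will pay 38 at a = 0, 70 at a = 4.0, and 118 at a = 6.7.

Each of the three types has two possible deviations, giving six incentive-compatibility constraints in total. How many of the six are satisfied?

4

Mid-quality (own payoff 70 − 8.7×4.0 = 35.2): to a=0 gives 38 → profitable ✗; to a=6.7 gives 118 − 8.7×6.7 = 59.71 → profitable ✗.
Low-quality (own payoff 38): to a=4.0 gives 70 − 13.2×4.0 = 17.2 → no gain ✓; to a=6.7 gives 118 − 13.2×6.7 = 29.56 → no gain ✓.
High-quality (own payoff 118 − 2.3×6.7 = 102.59): to a=0 gives 38 → no gain ✓; to a=4.0 gives 70 − 2.3×4.0 = 60.8 → no gain ✓.
4 of the 6 constraints hold; not an equilibrium.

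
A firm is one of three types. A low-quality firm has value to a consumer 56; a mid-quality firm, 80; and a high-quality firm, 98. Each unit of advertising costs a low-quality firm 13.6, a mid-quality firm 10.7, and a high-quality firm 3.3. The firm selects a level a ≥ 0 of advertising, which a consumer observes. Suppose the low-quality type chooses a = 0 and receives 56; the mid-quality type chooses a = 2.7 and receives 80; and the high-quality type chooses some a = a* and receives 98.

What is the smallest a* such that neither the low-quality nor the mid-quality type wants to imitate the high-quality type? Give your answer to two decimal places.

4.38

Mid-quality type (on-path payoff 80 − 10.7×2.7 = 51.11) won't mimic when 51.11 ≥ 98 − 10.7·a*, i.e. a* ≥ 4.38.
Low-quality type (on-path payoff 56) won't mimic when 56 ≥ 98 − 13.6·a*, i.e. a* ≥ 3.09.
Both must hold, so a* = max(3.09, 4.38) = 4.38. The mid-quality type's constraint binds.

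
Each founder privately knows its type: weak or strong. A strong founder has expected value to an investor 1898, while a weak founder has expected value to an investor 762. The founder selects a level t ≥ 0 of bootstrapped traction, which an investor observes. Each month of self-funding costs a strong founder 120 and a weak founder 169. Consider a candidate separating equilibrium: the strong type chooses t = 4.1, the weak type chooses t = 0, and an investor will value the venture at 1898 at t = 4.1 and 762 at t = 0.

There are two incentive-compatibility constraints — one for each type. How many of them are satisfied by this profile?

Weak type: stay at 0 → 762; mimic → 1898 − 169 × 4.1 = 1205.1. IC fails (762 < 1205.1).
Strong type: signal → 1898 − 120 × 4.1 = 1406; deviate to 0 → 762. IC holds (1406 ≥ 762).
1 of 2 constraints hold, so this profile is not an equilibrium.

1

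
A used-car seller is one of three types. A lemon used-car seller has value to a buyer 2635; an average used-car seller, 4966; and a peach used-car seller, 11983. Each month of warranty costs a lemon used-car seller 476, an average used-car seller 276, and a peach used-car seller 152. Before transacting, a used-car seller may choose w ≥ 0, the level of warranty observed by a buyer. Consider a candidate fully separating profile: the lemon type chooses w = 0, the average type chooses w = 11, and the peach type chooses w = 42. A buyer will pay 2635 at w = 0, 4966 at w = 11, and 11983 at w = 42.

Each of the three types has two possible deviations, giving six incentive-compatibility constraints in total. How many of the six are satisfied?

5

Lemon (own payoff 2635): to w=11 gives 4966 − 476×11 = -270 → no gain ✓; to w=42 gives 11983 − 476×42 = -8009 → no gain ✓.
Average (own payoff 4966 − 276×11 = 1930): to w=0 gives 2635 → profitable ✗; to w=42 gives 11983 − 276×42 = 391 → no gain ✓.
Peach (own payoff 11983 − 152×42 = 5599): to w=0 gives 2635 → no gain ✓; to w=11 gives 4966 − 152×11 = 3294 → no gain ✓.
5 of the 6 constraints hold; not an equilibrium.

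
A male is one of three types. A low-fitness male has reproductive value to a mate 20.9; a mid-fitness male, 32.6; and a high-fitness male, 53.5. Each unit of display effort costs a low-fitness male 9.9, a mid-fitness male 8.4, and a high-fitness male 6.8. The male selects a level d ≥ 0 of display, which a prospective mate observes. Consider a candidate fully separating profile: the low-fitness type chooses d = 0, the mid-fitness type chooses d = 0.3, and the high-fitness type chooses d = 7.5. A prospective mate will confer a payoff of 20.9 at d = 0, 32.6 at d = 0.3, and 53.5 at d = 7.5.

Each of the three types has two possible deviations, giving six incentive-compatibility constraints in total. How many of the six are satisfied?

Mid-fitness (own payoff 32.6 − 8.4×0.3 = 30.08): to d=0 gives 20.9 → no gain ✓; to d=7.5 gives 53.5 − 8.4×7.5 = -9.5 → no gain ✓.
Low-fitness (own payoff 20.9): to d=0.3 gives 32.6 − 9.9×0.3 = 29.63 → profitable ✗; to d=7.5 gives 53.5 − 9.9×7.5 = -20.75 → no gain ✓.
High-fitness (own payoff 53.5 − 6.8×7.5 = 2.5): to d=0 gives 20.9 → profitable ✗; to d=0.3 gives 32.6 − 6.8×0.3 = 30.56 → profitable ✗.
3 of the 6 constraints hold; not an equilibrium.

3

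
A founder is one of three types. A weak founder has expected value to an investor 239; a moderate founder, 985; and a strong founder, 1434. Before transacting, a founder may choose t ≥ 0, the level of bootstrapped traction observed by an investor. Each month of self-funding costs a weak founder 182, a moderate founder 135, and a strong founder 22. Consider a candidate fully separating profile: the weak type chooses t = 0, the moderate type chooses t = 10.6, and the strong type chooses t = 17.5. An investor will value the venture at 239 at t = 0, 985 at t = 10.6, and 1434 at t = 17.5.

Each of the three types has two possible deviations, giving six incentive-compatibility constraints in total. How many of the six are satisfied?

5

Strong (own payoff 1434 − 22×17.5 = 1049): to t=0 gives 239 → no gain ✓; to t=10.6 gives 985 − 22×10.6 = 751.8 → no gain ✓.
Moderate (own payoff 985 − 135×10.6 = -446): to t=0 gives 239 → profitable ✗; to t=17.5 gives 1434 − 135×17.5 = -928.5 → no gain ✓.
Weak (own payoff 239): to t=10.6 gives 985 − 182×10.6 = -944.2 → no gain ✓; to t=17.5 gives 1434 − 182×17.5 = -1751 → no gain ✓.
5 of the 6 constraints hold; not an equilibrium.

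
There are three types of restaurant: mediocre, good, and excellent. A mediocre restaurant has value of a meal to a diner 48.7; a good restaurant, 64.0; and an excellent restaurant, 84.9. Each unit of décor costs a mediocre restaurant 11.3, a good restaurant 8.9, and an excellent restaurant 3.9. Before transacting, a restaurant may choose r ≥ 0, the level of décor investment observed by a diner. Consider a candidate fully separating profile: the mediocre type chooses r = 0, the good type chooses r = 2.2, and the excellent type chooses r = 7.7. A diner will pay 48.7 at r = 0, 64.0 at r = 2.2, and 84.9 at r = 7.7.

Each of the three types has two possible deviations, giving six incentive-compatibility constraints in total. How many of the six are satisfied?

Good (own payoff 64.0 − 8.9×2.2 = 44.42): to r=0 gives 48.7 → profitable ✗; to r=7.7 gives 84.9 − 8.9×7.7 = 16.37 → no gain ✓.
Mediocre (own payoff 48.7): to r=2.2 gives 64.0 − 11.3×2.2 = 39.14 → no gain ✓; to r=7.7 gives 84.9 − 11.3×7.7 = -2.11 → no gain ✓.
Excellent (own payoff 84.9 − 3.9×7.7 = 54.87): to r=0 gives 48.7 → no gain ✓; to r=2.2 gives 64.0 − 3.9×2.2 = 55.42 → profitable ✗.
4 of the 6 constraints hold; not an equilibrium.

4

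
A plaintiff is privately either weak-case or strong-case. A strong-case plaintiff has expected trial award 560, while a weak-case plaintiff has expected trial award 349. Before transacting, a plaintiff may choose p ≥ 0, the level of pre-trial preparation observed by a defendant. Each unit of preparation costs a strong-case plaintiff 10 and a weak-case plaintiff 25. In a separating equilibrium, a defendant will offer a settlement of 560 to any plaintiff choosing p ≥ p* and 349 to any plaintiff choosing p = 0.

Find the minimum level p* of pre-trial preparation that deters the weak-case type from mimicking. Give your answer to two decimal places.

A weak-case plaintiff choosing p = 0 receives 349.
Imitating at p* instead would pay 560 at cost 25·p*, netting 560 − 25·p*.
Indifference: 349 = 560 − 25·p*, so p* = (560 − 349) / 25 = 8.44.
This is the weak-case type's binding incentive-compatibility constraint; any p ≥ 8.44 sustains separation on that side.

8.44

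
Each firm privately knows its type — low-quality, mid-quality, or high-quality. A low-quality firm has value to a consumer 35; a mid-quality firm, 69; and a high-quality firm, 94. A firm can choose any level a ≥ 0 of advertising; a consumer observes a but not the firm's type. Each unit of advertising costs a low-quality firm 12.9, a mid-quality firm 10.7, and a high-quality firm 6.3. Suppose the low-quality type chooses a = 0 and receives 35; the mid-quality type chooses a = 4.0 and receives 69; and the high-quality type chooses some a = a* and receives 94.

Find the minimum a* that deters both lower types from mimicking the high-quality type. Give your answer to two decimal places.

Low-quality type (on-path payoff 35) won't mimic when 35 ≥ 94 − 12.9·a*, i.e. a* ≥ 4.57.
Mid-quality type (on-path payoff 69 − 10.7×4.0 = 26.2) won't mimic when 26.2 ≥ 94 − 10.7·a*, i.e. a* ≥ 6.34.
Both must hold, so a* = max(4.57, 6.34) = 6.34. The mid-quality type's constraint binds.

6.34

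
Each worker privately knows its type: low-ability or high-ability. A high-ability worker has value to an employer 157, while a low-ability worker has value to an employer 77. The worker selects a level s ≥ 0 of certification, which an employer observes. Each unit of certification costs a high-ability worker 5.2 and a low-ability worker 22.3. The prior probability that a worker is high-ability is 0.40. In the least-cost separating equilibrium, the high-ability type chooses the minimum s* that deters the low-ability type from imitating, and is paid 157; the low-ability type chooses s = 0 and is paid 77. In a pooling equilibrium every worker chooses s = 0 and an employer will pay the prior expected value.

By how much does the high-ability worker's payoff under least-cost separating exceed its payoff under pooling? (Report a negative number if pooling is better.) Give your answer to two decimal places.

Least-cost separating signal: s* solves 77 = 157 − 22.3·s*, so s* = (157 − 77)/22.3 ≈ 3.5874.
High-ability type's separating payoff: 157 − 5.2 × s* = 157 − 5.2 × (157 − 77)/22.3 = 157 − 416/22.3 ≈ 138.3453.
Pooling payoff: 0.40 × 157 + 0.60 × 77 = 109.
Difference: 138.3453 − 109 = 29.3453, i.e. 29.35 to two decimal places.
The high-ability type prefers to separate.

29.35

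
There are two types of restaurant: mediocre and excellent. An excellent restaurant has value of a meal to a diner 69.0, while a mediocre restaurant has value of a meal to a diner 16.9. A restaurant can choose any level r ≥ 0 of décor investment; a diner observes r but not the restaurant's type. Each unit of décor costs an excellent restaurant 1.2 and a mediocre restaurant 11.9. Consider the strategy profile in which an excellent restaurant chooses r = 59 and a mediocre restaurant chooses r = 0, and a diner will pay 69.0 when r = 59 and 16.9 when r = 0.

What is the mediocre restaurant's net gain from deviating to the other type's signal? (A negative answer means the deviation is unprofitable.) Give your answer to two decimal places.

-650.00

Playing r = 0 the mediocre restaurant receives 16.9.
Deviating to r = 59 brings payment 69.0 at cost 11.9 × 59 = 702.1, netting -633.1.
Gain from deviating: -633.1 − 16.9 = -650.00.
The gain is negative, so the mediocre type's incentive-compatibility constraint is satisfied.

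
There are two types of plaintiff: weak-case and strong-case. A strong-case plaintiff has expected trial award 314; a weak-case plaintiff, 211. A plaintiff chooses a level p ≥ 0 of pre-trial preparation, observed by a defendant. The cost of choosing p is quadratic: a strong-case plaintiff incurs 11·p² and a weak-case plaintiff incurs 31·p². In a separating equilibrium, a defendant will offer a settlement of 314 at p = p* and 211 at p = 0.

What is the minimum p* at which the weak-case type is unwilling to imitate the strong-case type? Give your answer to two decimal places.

1.82

The weak-case type at p = 0 receives 211; imitating at p* yields 314 − 31·p*².
Indifference: 211 = 314 − 31·p*², so p*² = (314 − 211) / 31 ≈ 3.3226.
p* = √3.3226 ≈ 1.82.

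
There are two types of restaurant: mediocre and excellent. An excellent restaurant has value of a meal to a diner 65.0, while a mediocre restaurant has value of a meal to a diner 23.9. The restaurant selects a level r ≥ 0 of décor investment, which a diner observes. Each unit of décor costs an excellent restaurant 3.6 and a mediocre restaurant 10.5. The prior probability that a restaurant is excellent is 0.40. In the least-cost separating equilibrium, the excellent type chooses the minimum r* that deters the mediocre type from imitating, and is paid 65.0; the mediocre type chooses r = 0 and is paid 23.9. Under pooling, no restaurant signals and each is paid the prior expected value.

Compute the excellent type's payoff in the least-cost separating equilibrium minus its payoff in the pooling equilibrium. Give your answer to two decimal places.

Least-cost separating signal: r* solves 23.9 = 65.0 − 10.5·r*, so r* = (65.0 − 23.9)/10.5 ≈ 3.9143.
Excellent type's separating payoff: 65.0 − 3.6 × r* = 65.0 − 3.6 × (65.0 − 23.9)/10.5 = 65.0 − 147.96/10.5 ≈ 50.9086.
Pooling payoff: 0.40 × 65.0 + 0.60 × 23.9 = 40.34.
Difference: 50.9086 − 40.34 = 10.5686, i.e. 10.57 to two decimal places.
The excellent type prefers to separate.

10.57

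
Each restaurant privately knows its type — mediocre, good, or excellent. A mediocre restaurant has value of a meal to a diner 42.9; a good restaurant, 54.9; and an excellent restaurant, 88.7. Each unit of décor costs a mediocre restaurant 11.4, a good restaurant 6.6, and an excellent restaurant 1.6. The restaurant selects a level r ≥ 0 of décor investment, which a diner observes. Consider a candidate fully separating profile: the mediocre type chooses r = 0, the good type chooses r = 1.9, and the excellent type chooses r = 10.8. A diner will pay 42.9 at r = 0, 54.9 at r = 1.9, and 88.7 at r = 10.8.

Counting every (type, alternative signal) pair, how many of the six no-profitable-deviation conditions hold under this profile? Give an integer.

5

Good (own payoff 54.9 − 6.6×1.9 = 42.36): to r=0 gives 42.9 → profitable ✗; to r=10.8 gives 88.7 − 6.6×10.8 = 17.42 → no gain ✓.
Excellent (own payoff 88.7 − 1.6×10.8 = 71.42): to r=0 gives 42.9 → no gain ✓; to r=1.9 gives 54.9 − 1.6×1.9 = 51.86 → no gain ✓.
Mediocre (own payoff 42.9): to r=1.9 gives 54.9 − 11.4×1.9 = 33.24 → no gain ✓; to r=10.8 gives 88.7 − 11.4×10.8 = -34.42 → no gain ✓.
5 of the 6 constraints hold; not an equilibrium.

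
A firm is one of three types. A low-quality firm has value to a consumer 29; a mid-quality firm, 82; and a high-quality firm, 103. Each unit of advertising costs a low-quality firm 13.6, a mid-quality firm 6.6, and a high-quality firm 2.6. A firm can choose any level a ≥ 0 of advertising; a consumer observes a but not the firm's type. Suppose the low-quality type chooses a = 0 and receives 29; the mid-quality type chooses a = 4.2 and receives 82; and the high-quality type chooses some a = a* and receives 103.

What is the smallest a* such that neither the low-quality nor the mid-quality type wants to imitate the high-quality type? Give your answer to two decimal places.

7.38

Mid-quality type (on-path payoff 82 − 6.6×4.2 = 54.28) won't mimic when 54.28 ≥ 103 − 6.6·a*, i.e. a* ≥ 7.38.
Low-quality type (on-path payoff 29) won't mimic when 29 ≥ 103 − 13.6·a*, i.e. a* ≥ 5.44.
Both must hold, so a* = max(5.44, 7.38) = 7.38. The mid-quality type's constraint binds.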